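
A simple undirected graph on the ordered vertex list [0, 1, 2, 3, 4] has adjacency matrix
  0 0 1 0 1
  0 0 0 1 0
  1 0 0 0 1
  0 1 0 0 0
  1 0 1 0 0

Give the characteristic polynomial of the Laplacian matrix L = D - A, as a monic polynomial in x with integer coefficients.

Reading degrees in the order [0, 1, 2, 3, 4] gives [2, 1, 2, 1, 2]; set D = diag(2, 1, 2, 1, 2) and form L = D - A. L has integer entries, so p(x) = det(xI - L) has integer coefficients. Expanding the determinant yields x^5 - 8x^4 + 21x^3 - 18x^2. The constant term is 0 because L is singular (the all-ones vector lies in its kernel).

x^5 - 8x^4 + 21x^3 - 18x^2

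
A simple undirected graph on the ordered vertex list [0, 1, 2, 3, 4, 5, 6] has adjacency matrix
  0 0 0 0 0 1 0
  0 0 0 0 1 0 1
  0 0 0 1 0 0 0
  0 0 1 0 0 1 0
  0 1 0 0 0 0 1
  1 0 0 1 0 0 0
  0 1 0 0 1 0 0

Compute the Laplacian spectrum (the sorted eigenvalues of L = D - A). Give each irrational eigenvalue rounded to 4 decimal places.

Each diagonal entry of L is the vertex degree and each off-diagonal entry is -1 where an edge is present, 0 otherwise; in the order [0, 1, 2, 3, 4, 5, 6] the diagonal is [1, 2, 1, 2, 2, 2, 2]. Diagonalising L (or applying a numerical eigensolver to the 7x7 matrix) gives the spectrum above. The 2 zero eigenvalues correspond to the 2 connected components. The largest eigenvalue, 3.4142, is at most the vertex count 7. There are 2 zeros in the spectrum, matching the 2 components.

[0, 0, 0.5858, 2, 3, 3, 3.4142]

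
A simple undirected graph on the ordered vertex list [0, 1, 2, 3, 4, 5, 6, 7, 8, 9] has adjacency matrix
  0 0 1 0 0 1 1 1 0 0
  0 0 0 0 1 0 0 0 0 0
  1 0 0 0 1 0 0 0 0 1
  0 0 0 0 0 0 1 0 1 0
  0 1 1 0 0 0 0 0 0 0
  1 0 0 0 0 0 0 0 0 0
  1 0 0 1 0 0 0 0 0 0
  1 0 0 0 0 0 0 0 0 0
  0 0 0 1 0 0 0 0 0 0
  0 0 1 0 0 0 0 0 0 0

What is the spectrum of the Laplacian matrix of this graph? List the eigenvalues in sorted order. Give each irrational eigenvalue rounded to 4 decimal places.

[0, 0.1861, 0.4111, 0.6824, 1, 1.4697, 2.1671, 3.0584, 3.6781, 5.3472]

Each diagonal entry of L is the vertex degree and each off-diagonal entry is -1 where an edge is present, 0 otherwise; in the order [0, 1, 2, 3, 4, 5, 6, 7, 8, 9] the diagonal is [4, 1, 3, 2, 2, 1, 2, 1, 1, 1]. Since every row of L sums to 0, the all-ones vector is in the kernel and 0 is an eigenvalue. By the matrix-tree theorem the graph has (1/10) * product of the nonzero eigenvalues = 1 spanning tree.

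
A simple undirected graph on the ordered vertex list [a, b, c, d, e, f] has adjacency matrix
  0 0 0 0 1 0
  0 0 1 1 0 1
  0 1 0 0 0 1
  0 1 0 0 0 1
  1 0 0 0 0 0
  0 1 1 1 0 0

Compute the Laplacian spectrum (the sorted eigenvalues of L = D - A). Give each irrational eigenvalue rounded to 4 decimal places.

Reading degrees in the order [a, b, c, d, e, f] gives [1, 3, 2, 2, 1, 3]; set D = diag(1, 3, 2, 2, 1, 3) and form L = D - A. L is symmetric positive semidefinite, so every eigenvalue is real and nonnegative. The 2 zero eigenvalues correspond to the 2 connected components.

[0, 0, 2, 2, 4, 4]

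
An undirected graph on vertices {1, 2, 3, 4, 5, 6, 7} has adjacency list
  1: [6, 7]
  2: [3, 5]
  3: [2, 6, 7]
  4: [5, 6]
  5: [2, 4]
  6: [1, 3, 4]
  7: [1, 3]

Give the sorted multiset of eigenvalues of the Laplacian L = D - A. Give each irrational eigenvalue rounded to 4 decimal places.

Each diagonal entry of L is the vertex degree and each off-diagonal entry is -1 where an edge is present, 0 otherwise; in the order [1, 2, 3, 4, 5, 6, 7] the diagonal is [2, 2, 3, 2, 2, 3, 2]. L is symmetric positive semidefinite, so every eigenvalue is real and nonnegative. There is one zero in the spectrum, matching the 1 component. The eigenvalues sum to 16, which equals trace(L) = 2|E|.

[0, 0.7530, 1.4679, 2.4450, 2.6527, 3.8019, 4.8794]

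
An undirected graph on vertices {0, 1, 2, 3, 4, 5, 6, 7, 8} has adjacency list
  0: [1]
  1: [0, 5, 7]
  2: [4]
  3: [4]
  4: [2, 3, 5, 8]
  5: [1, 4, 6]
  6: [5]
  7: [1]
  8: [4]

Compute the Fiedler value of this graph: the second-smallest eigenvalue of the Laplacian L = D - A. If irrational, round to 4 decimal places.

0.2377

Each diagonal entry of L is the vertex degree and each off-diagonal entry is -1 where an edge is present, 0 otherwise; in the order [0, 1, 2, 3, 4, 5, 6, 7, 8] the diagonal is [1, 3, 1, 1, 4, 3, 1, 1, 1]. The sorted Laplacian eigenvalues are [0, 0.2377, 0.6484, 1, 1, 1, 2.6501, 4.1324, 5.3314]; the algebraic connectivity is the second entry, 0.2377.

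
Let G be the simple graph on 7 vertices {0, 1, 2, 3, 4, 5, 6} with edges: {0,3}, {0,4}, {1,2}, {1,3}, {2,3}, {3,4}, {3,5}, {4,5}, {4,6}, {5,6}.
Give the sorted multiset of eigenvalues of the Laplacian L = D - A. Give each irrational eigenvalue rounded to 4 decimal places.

Each diagonal entry of L is the vertex degree and each off-diagonal entry is -1 where an edge is present, 0 otherwise; in the order [0, 1, 2, 3, 4, 5, 6] the diagonal is [2, 2, 2, 5, 4, 3, 2]. Diagonalising L (or applying a numerical eigensolver to the 7x7 matrix) gives the spectrum above. By the matrix-tree theorem the graph has (1/7) * product of the nonzero eigenvalues = 63 spanning trees. The eigenvalues sum to 20, which equals trace(L) = 2|E|.

[0, 0.8302, 1.7411, 3, 3.3636, 4.9214, 6.1437]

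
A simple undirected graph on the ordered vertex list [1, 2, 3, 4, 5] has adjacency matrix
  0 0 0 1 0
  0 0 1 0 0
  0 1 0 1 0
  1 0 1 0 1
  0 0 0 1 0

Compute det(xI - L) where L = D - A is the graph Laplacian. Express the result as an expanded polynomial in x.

With the vertex order [1, 2, 3, 4, 5], the degrees are [1, 1, 2, 3, 1], giving D = diag(1, 1, 2, 3, 1) and L = D - A. L has integer entries, so p(x) = det(xI - L) has integer coefficients. Expanding the determinant yields x^5 - 8x^4 + 20x^3 - 18x^2 + 5x. Since p(0) = det(-L) = 0, x divides p(x).

x^5 - 8x^4 + 20x^3 - 18x^2 + 5x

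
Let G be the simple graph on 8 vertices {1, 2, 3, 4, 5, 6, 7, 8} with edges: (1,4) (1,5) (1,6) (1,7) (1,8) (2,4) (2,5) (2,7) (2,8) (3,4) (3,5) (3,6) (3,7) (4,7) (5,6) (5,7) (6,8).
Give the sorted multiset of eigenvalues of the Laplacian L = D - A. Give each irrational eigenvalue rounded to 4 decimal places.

Reading degrees in the order [1, 2, 3, 4, 5, 6, 7, 8] gives [5, 4, 4, 4, 5, 4, 5, 3]; set D = diag(5, 4, 4, 4, 5, 4, 5, 3) and form L = D - A. Diagonalising L (or applying a numerical eigensolver to the 8x8 matrix) gives the spectrum above. The single zero eigenvalue shows the graph is connected. The largest eigenvalue, 7.2239, is at most the vertex count 8.

[0, 2.5206, 3.2154, 4.4127, 4.7315, 5.4439, 6.4519, 7.2239]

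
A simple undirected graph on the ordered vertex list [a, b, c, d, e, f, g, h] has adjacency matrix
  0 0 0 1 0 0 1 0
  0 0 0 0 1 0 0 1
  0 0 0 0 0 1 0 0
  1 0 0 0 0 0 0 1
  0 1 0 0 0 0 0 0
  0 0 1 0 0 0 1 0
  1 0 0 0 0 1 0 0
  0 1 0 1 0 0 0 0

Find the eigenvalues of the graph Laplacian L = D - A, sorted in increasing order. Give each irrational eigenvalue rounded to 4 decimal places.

With the vertex order [a, b, c, d, e, f, g, h], the degrees are [2, 2, 1, 2, 1, 2, 2, 2], giving D = diag(2, 2, 1, 2, 1, 2, 2, 2) and L = D - A. The multiplicity of 0 as a Laplacian eigenvalue equals the number of connected components. The single zero eigenvalue shows the graph is connected.

[0, 0.1522, 0.5858, 1.2346, 2, 2.7654, 3.4142, 3.8478]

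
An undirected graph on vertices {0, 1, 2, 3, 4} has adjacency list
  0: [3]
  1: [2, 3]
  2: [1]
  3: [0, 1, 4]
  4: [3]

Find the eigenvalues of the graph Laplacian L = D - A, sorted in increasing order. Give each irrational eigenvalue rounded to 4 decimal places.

With the vertex order [0, 1, 2, 3, 4], the degrees are [1, 2, 1, 3, 1], giving D = diag(1, 2, 1, 3, 1) and L = D - A. Diagonalising L (or applying a numerical eigensolver to the 5x5 matrix) gives the spectrum above. The single zero eigenvalue shows the graph is connected. The eigenvalues sum to 8, which equals trace(L) = 2|E|. The largest eigenvalue, 4.1701, is at most the vertex count 5.

[0, 0.5188, 1, 2.3111, 4.1701]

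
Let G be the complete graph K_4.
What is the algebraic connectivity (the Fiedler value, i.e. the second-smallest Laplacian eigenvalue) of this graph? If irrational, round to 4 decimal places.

The graph has 4 vertices and degree multiset [3, 3, 3, 3]; D is the diagonal matrix of degrees and L = D - A. The sorted Laplacian eigenvalues are [0, 4, 4, 4]; the algebraic connectivity is the second entry, 4. The eigenvalues sum to 12, which equals trace(L) = 2|E|.

4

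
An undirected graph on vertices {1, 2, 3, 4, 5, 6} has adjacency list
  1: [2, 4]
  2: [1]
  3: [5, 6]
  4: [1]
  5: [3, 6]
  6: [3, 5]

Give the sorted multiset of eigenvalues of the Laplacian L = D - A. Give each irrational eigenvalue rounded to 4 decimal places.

[0, 0, 1, 3, 3, 3]

With the vertex order [1, 2, 3, 4, 5, 6], the degrees are [2, 1, 2, 1, 2, 2], giving D = diag(2, 1, 2, 1, 2, 2) and L = D - A. Since every row of L sums to 0, the all-ones vector is in the kernel and 0 is an eigenvalue. The 2 zero eigenvalues correspond to the 2 connected components. The eigenvalues sum to 10, which equals trace(L) = 2|E|. The largest eigenvalue, 3, is at most the vertex count 6.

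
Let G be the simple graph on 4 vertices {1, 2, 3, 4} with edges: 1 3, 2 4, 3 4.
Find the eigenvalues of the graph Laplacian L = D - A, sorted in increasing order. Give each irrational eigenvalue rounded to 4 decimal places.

Reading degrees in the order [1, 2, 3, 4] gives [1, 1, 2, 2]; set D = diag(1, 1, 2, 2) and form L = D - A. Diagonalising L (or applying a numerical eigensolver to the 4x4 matrix) gives the spectrum above. The eigenvalues sum to 6, which equals trace(L) = 2|E|.

[0, 0.5858, 2, 3.4142]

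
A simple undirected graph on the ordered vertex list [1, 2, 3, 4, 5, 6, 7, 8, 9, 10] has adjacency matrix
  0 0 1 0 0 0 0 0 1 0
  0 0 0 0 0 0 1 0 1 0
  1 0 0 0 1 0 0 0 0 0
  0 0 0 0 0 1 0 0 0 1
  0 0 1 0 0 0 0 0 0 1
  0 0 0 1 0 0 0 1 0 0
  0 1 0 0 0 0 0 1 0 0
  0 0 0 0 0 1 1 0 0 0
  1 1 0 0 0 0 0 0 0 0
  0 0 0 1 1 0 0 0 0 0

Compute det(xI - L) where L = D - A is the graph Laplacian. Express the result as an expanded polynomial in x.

x^10 - 20x^9 + 170x^8 - 800x^7 + 2275x^6 - 4004x^5 + 4290x^4 - 2640x^3 + 825x^2 - 100x

With the vertex order [1, 2, 3, 4, 5, 6, 7, 8, 9, 10], the degrees are [2, 2, 2, 2, 2, 2, 2, 2, 2, 2], giving D = diag(2, 2, 2, 2, 2, 2, 2, 2, 2, 2) and L = D - A. Computing det(xI - L) by cofactor expansion (or equivalently via sum-over-permutations) gives x^10 - 20x^9 + 170x^8 - 800x^7 + 2275x^6 - 4004x^5 + 4290x^4 - 2640x^3 + 825x^2 - 100x. The coefficient of x^9 equals -trace(L) = -20, matching the sum of degrees. By the matrix-tree theorem the graph has (1/10) * product of the nonzero eigenvalues = 10 spanning trees.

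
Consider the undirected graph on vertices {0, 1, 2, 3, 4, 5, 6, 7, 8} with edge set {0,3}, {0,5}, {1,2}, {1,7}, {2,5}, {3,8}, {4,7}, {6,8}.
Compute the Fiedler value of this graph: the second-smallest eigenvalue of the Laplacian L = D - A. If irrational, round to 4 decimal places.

0.1206

With the vertex order [0, 1, 2, 3, 4, 5, 6, 7, 8], the degrees are [2, 2, 2, 2, 1, 2, 1, 2, 2], giving D = diag(2, 2, 2, 2, 1, 2, 1, 2, 2) and L = D - A. The sorted Laplacian eigenvalues are [0, 0.1206, 0.4679, 1, 1.6527, 2.3473, 3, 3.5321, 3.8794]; the algebraic connectivity is the second entry, 0.1206.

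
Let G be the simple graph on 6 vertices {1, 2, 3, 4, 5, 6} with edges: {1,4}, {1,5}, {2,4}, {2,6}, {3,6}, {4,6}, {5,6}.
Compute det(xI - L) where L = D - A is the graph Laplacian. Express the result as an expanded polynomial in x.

x^6 - 14x^5 + 72x^4 - 168x^3 + 176x^2 - 66x

With the vertex order [1, 2, 3, 4, 5, 6], the degrees are [2, 2, 1, 3, 2, 4], giving D = diag(2, 2, 1, 3, 2, 4) and L = D - A. L has integer entries, so p(x) = det(xI - L) has integer coefficients. Expanding the determinant yields x^6 - 14x^5 + 72x^4 - 168x^3 + 176x^2 - 66x. The constant term is 0 because L is singular (the all-ones vector lies in its kernel). There is one zero in the spectrum, matching the 1 component. The eigenvalues sum to 14, which equals trace(L) = 2|E|.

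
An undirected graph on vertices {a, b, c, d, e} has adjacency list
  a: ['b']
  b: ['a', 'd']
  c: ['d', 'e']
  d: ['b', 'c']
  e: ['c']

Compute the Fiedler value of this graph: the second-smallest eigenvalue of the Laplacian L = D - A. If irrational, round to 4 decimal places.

0.3820

With the vertex order [a, b, c, d, e], the degrees are [1, 2, 2, 2, 1], giving D = diag(1, 2, 2, 2, 1) and L = D - A. The sorted Laplacian eigenvalues are [0, 0.3820, 1.3820, 2.6180, 3.6180]; the algebraic connectivity is the second entry, 0.3820. The largest eigenvalue, 3.6180, is at most the vertex count 5.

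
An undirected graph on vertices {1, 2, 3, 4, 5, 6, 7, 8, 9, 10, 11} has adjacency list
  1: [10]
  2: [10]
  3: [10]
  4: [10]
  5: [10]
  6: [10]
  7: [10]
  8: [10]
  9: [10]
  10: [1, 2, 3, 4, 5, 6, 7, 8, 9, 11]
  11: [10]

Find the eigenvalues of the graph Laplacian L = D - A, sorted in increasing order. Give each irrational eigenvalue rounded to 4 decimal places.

With the vertex order [1, 2, 3, 4, 5, 6, 7, 8, 9, 10, 11], the degrees are [1, 1, 1, 1, 1, 1, 1, 1, 1, 10, 1], giving D = diag(1, 1, 1, 1, 1, 1, 1, 1, 1, 10, 1) and L = D - A. Since every row of L sums to 0, the all-ones vector is in the kernel and 0 is an eigenvalue. The eigenvalues sum to 20, which equals trace(L) = 2|E|.

[0, 1, 1, 1, 1, 1, 1, 1, 1, 1, 11]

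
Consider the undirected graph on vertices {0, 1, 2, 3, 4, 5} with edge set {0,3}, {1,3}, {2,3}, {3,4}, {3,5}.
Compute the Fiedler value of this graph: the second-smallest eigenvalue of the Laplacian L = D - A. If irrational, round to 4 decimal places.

1

Each diagonal entry of L is the vertex degree and each off-diagonal entry is -1 where an edge is present, 0 otherwise; in the order [0, 1, 2, 3, 4, 5] the diagonal is [1, 1, 1, 5, 1, 1]. Computing the eigenvalues of L and sorting gives [0, 1, 1, 1, 1, 6]. The Fiedler value lambda_2 = 1 is strictly positive, so the graph is connected. The largest eigenvalue, 6, is at most the vertex count 6. There is one zero in the spectrum, matching the 1 component.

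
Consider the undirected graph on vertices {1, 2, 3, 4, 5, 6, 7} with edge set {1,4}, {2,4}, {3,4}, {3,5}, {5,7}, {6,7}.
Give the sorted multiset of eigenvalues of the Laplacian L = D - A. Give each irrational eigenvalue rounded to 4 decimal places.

[0, 0.2254, 1, 1, 2.1859, 3.3604, 4.2283]

Reading degrees in the order [1, 2, 3, 4, 5, 6, 7] gives [1, 1, 2, 3, 2, 1, 2]; set D = diag(1, 1, 2, 3, 2, 1, 2) and form L = D - A. L is symmetric positive semidefinite, so every eigenvalue is real and nonnegative. The eigenvalues sum to 12, which equals trace(L) = 2|E|.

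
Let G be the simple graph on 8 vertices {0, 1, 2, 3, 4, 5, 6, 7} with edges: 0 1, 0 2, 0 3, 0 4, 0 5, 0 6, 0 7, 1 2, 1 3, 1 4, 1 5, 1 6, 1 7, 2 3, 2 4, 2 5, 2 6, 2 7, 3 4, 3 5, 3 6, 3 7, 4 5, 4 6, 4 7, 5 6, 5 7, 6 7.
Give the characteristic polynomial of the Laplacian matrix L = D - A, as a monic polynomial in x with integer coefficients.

Each diagonal entry of L is the vertex degree and each off-diagonal entry is -1 where an edge is present, 0 otherwise; in the order [0, 1, 2, 3, 4, 5, 6, 7] the diagonal is [7, 7, 7, 7, 7, 7, 7, 7]. The eigenvalues of L are [0, 8, 8, 8, 8, 8, 8, 8]; the characteristic polynomial is the product of (x - lambda_i), which multiplies out to x^8 - 56x^7 + 1344x^6 - 17920x^5 + 143360x^4 - 688128x^3 + 1835008x^2 - 2097152x. The coefficient of x^7 equals -trace(L) = -56, matching the sum of degrees. The eigenvalues sum to 56, which equals trace(L) = 2|E|. There is one zero in the spectrum, matching the 1 component.

x^8 - 56x^7 + 1344x^6 - 17920x^5 + 143360x^4 - 688128x^3 + 1835008x^2 - 2097152x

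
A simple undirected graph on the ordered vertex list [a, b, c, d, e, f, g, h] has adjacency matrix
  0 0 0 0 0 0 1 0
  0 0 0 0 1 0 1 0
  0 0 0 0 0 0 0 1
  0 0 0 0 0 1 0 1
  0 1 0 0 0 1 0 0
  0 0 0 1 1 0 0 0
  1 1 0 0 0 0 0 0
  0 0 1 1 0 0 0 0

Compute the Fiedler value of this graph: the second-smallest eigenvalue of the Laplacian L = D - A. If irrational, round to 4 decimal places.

0.1522

Each diagonal entry of L is the vertex degree and each off-diagonal entry is -1 where an edge is present, 0 otherwise; in the order [a, b, c, d, e, f, g, h] the diagonal is [1, 2, 1, 2, 2, 2, 2, 2]. Computing the eigenvalues of L and sorting gives [0, 0.1522, 0.5858, 1.2346, 2, 2.7654, 3.4142, 3.8478]. The Fiedler value lambda_2 = 0.1522 is strictly positive, so the graph is connected. By the matrix-tree theorem the graph has (1/8) * product of the nonzero eigenvalues = 1 spanning tree.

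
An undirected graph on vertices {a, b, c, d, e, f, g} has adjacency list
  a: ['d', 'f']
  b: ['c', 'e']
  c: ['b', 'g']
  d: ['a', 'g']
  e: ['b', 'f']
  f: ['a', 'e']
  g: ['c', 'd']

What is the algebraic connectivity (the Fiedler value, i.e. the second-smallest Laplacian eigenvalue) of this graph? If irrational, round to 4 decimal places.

0.7530

With the vertex order [a, b, c, d, e, f, g], the degrees are [2, 2, 2, 2, 2, 2, 2], giving D = diag(2, 2, 2, 2, 2, 2, 2) and L = D - A. The sorted Laplacian eigenvalues are [0, 0.7530, 0.7530, 2.4450, 2.4450, 3.8019, 3.8019]; the algebraic connectivity is the second entry, 0.7530. There is one zero in the spectrum, matching the 1 component. The eigenvalues sum to 14, which equals trace(L) = 2|E|.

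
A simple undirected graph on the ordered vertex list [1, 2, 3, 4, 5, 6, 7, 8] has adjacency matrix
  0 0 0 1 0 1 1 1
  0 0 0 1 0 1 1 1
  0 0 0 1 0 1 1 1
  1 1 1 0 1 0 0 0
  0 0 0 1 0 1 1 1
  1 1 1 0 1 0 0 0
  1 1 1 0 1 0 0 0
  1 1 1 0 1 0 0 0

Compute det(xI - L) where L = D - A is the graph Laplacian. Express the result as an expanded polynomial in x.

x^8 - 32x^7 + 432x^6 - 3200x^5 + 14080x^4 - 36864x^3 + 53248x^2 - 32768x

With the vertex order [1, 2, 3, 4, 5, 6, 7, 8], the degrees are [4, 4, 4, 4, 4, 4, 4, 4], giving D = diag(4, 4, 4, 4, 4, 4, 4, 4) and L = D - A. Computing det(xI - L) by cofactor expansion (or equivalently via sum-over-permutations) gives x^8 - 32x^7 + 432x^6 - 3200x^5 + 14080x^4 - 36864x^3 + 53248x^2 - 32768x. The coefficient of x^7 equals -trace(L) = -32, matching the sum of degrees. There is one zero in the spectrum, matching the 1 component. By the matrix-tree theorem the graph has (1/8) * product of the nonzero eigenvalues = 4096 spanning trees.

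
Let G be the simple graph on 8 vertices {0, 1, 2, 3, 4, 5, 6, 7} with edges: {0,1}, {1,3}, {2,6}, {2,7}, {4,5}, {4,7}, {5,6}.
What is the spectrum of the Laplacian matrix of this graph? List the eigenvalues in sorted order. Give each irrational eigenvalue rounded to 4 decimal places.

Each diagonal entry of L is the vertex degree and each off-diagonal entry is -1 where an edge is present, 0 otherwise; in the order [0, 1, 2, 3, 4, 5, 6, 7] the diagonal is [1, 2, 2, 1, 2, 2, 2, 2]. L is symmetric positive semidefinite, so every eigenvalue is real and nonnegative. The 2 zero eigenvalues correspond to the 2 connected components. The eigenvalues sum to 14, which equals trace(L) = 2|E|.

[0, 0, 1, 1.3820, 1.3820, 3, 3.6180, 3.6180]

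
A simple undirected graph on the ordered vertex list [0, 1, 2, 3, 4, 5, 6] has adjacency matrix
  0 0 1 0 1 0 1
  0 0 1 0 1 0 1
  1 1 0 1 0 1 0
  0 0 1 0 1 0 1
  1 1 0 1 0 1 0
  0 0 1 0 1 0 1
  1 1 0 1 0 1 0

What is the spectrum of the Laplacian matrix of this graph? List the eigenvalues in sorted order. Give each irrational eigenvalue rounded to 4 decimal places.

[0, 3, 3, 3, 4, 4, 7]

Each diagonal entry of L is the vertex degree and each off-diagonal entry is -1 where an edge is present, 0 otherwise; in the order [0, 1, 2, 3, 4, 5, 6] the diagonal is [3, 3, 4, 3, 4, 3, 4]. L is symmetric positive semidefinite, so every eigenvalue is real and nonnegative. There is one zero in the spectrum, matching the 1 component.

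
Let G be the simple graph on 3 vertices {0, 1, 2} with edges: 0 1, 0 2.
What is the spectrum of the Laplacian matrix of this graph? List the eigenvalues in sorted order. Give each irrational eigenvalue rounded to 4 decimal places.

[0, 1, 3]

With the vertex order [0, 1, 2], the degrees are [2, 1, 1], giving D = diag(2, 1, 1) and L = D - A. Since every row of L sums to 0, the all-ones vector is in the kernel and 0 is an eigenvalue. The single zero eigenvalue shows the graph is connected. There is one zero in the spectrum, matching the 1 component. The eigenvalues sum to 4, which equals trace(L) = 2|E|.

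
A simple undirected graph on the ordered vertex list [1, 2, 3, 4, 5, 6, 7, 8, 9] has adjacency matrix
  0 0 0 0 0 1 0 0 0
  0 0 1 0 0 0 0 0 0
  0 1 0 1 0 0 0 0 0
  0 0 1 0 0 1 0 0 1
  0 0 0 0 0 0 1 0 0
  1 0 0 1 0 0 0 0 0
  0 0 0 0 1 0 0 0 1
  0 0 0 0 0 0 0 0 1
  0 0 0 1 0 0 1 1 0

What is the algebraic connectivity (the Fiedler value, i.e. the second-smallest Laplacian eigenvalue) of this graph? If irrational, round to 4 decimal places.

0.2311

Each diagonal entry of L is the vertex degree and each off-diagonal entry is -1 where an edge is present, 0 otherwise; in the order [1, 2, 3, 4, 5, 6, 7, 8, 9] the diagonal is [1, 1, 2, 3, 1, 2, 2, 1, 3]. The sorted Laplacian eigenvalues are [0, 0.2311, 0.3820, 0.6416, 1.6129, 2.2591, 2.6180, 3.5132, 4.7421]; the algebraic connectivity is the second entry, 0.2311. There is one zero in the spectrum, matching the 1 component.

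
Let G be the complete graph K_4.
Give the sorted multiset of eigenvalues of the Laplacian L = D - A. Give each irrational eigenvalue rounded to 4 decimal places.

[0, 4, 4, 4]

The graph has 4 vertices and degree multiset [3, 3, 3, 3]; D is the diagonal matrix of degrees and L = D - A. Since every row of L sums to 0, the all-ones vector is in the kernel and 0 is an eigenvalue. By the matrix-tree theorem the graph has (1/4) * product of the nonzero eigenvalues = 16 spanning trees.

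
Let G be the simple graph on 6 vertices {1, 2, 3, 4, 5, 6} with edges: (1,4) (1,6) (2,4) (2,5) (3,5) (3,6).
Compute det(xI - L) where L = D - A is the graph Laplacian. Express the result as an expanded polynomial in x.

Reading degrees in the order [1, 2, 3, 4, 5, 6] gives [2, 2, 2, 2, 2, 2]; set D = diag(2, 2, 2, 2, 2, 2) and form L = D - A. The eigenvalues of L are [0, 1, 1, 3, 3, 4]; the characteristic polynomial is the product of (x - lambda_i), which multiplies out to x^6 - 12x^5 + 54x^4 - 112x^3 + 105x^2 - 36x. Since p(0) = det(-L) = 0, x divides p(x). The largest eigenvalue, 4, is at most the vertex count 6.

x^6 - 12x^5 + 54x^4 - 112x^3 + 105x^2 - 36x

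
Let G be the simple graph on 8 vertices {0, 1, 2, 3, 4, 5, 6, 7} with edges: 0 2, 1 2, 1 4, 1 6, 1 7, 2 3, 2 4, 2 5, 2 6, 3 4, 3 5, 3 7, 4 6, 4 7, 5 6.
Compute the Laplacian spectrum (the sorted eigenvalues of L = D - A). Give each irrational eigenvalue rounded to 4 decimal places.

[0, 0.9583, 2.3887, 3.2133, 4.6470, 5.3202, 6.2900, 7.1824]

With the vertex order [0, 1, 2, 3, 4, 5, 6, 7], the degrees are [1, 4, 6, 4, 5, 3, 4, 3], giving D = diag(1, 4, 6, 4, 5, 3, 4, 3) and L = D - A. Since every row of L sums to 0, the all-ones vector is in the kernel and 0 is an eigenvalue. By the matrix-tree theorem the graph has (1/8) * product of the nonzero eigenvalues = 1027 spanning trees.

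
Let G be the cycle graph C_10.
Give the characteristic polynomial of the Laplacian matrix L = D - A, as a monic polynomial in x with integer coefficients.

x^10 - 20x^9 + 170x^8 - 800x^7 + 2275x^6 - 4004x^5 + 4290x^4 - 2640x^3 + 825x^2 - 100x

The graph has 10 vertices and degree multiset [2, 2, 2, 2, 2, 2, 2, 2, 2, 2]; D is the diagonal matrix of degrees and L = D - A. Computing det(xI - L) by cofactor expansion (or equivalently via sum-over-permutations) gives x^10 - 20x^9 + 170x^8 - 800x^7 + 2275x^6 - 4004x^5 + 4290x^4 - 2640x^3 + 825x^2 - 100x. The constant term is 0 because L is singular (the all-ones vector lies in its kernel). There is one zero in the spectrum, matching the 1 component. The eigenvalues sum to 20, which equals trace(L) = 2|E|.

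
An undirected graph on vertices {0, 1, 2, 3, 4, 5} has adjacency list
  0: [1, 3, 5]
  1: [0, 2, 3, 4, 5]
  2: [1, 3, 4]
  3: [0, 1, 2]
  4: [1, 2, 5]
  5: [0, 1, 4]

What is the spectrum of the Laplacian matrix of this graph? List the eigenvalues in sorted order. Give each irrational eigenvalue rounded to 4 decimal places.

Each diagonal entry of L is the vertex degree and each off-diagonal entry is -1 where an edge is present, 0 otherwise; in the order [0, 1, 2, 3, 4, 5] the diagonal is [3, 5, 3, 3, 3, 3]. The multiplicity of 0 as a Laplacian eigenvalue equals the number of connected components. The single zero eigenvalue shows the graph is connected. The largest eigenvalue, 6, is at most the vertex count 6.

[0, 2.3820, 2.3820, 4.6180, 4.6180, 6]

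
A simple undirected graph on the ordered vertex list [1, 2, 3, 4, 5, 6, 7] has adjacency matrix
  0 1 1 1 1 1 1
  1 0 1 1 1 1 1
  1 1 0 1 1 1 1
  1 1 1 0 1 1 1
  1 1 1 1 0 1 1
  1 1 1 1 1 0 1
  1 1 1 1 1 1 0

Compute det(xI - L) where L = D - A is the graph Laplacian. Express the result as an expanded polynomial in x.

Each diagonal entry of L is the vertex degree and each off-diagonal entry is -1 where an edge is present, 0 otherwise; in the order [1, 2, 3, 4, 5, 6, 7] the diagonal is [6, 6, 6, 6, 6, 6, 6]. Computing det(xI - L) by cofactor expansion (or equivalently via sum-over-permutations) gives x^7 - 42x^6 + 735x^5 - 6860x^4 + 36015x^3 - 100842x^2 + 117649x. The coefficient of x^6 equals -trace(L) = -42, matching the sum of degrees. The eigenvalues sum to 42, which equals trace(L) = 2|E|.

x^7 - 42x^6 + 735x^5 - 6860x^4 + 36015x^3 - 100842x^2 + 117649x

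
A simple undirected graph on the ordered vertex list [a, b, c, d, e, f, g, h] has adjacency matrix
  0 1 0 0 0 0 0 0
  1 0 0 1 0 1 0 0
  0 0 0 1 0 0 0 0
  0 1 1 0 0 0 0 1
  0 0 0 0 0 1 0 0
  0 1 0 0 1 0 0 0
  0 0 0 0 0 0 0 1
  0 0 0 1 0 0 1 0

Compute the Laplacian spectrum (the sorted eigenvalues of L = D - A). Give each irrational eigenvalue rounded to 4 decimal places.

Each diagonal entry of L is the vertex degree and each off-diagonal entry is -1 where an edge is present, 0 otherwise; in the order [a, b, c, d, e, f, g, h] the diagonal is [1, 3, 1, 3, 1, 2, 1, 2]. Since every row of L sums to 0, the all-ones vector is in the kernel and 0 is an eigenvalue. There is one zero in the spectrum, matching the 1 component.

[0, 0.2509, 0.5858, 0.7287, 2, 2.3349, 3.4142, 4.6855]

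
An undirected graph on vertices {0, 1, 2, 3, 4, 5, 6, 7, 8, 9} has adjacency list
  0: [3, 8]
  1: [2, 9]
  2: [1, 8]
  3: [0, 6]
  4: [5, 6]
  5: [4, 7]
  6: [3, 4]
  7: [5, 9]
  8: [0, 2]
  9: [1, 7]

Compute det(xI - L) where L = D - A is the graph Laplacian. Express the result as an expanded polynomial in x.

x^10 - 20x^9 + 170x^8 - 800x^7 + 2275x^6 - 4004x^5 + 4290x^4 - 2640x^3 + 825x^2 - 100x

Reading degrees in the order [0, 1, 2, 3, 4, 5, 6, 7, 8, 9] gives [2, 2, 2, 2, 2, 2, 2, 2, 2, 2]; set D = diag(2, 2, 2, 2, 2, 2, 2, 2, 2, 2) and form L = D - A. L has integer entries, so p(x) = det(xI - L) has integer coefficients. Expanding the determinant yields x^10 - 20x^9 + 170x^8 - 800x^7 + 2275x^6 - 4004x^5 + 4290x^4 - 2640x^3 + 825x^2 - 100x. The constant term is 0 because L is singular (the all-ones vector lies in its kernel). The largest eigenvalue, 4, is at most the vertex count 10.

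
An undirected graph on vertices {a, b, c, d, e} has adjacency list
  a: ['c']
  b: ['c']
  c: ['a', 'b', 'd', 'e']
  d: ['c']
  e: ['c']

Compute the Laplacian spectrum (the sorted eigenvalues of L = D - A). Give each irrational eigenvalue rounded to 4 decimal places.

Each diagonal entry of L is the vertex degree and each off-diagonal entry is -1 where an edge is present, 0 otherwise; in the order [a, b, c, d, e] the diagonal is [1, 1, 4, 1, 1]. L is symmetric positive semidefinite, so every eigenvalue is real and nonnegative. The largest eigenvalue, 5, is at most the vertex count 5.

[0, 1, 1, 1, 5]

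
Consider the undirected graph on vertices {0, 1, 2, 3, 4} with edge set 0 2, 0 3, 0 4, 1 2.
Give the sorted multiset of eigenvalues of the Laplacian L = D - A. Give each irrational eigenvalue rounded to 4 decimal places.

[0, 0.5188, 1, 2.3111, 4.1701]

With the vertex order [0, 1, 2, 3, 4], the degrees are [3, 1, 2, 1, 1], giving D = diag(3, 1, 2, 1, 1) and L = D - A. The multiplicity of 0 as a Laplacian eigenvalue equals the number of connected components. By the matrix-tree theorem the graph has (1/5) * product of the nonzero eigenvalues = 1 spanning tree.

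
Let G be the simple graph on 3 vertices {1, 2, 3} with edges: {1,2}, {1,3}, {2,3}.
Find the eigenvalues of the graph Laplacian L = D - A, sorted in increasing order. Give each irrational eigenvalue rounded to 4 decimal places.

Each diagonal entry of L is the vertex degree and each off-diagonal entry is -1 where an edge is present, 0 otherwise; in the order [1, 2, 3] the diagonal is [2, 2, 2]. The multiplicity of 0 as a Laplacian eigenvalue equals the number of connected components. The single zero eigenvalue shows the graph is connected. By the matrix-tree theorem the graph has (1/3) * product of the nonzero eigenvalues = 3 spanning trees. The largest eigenvalue, 3, is at most the vertex count 3.

[0, 3, 3]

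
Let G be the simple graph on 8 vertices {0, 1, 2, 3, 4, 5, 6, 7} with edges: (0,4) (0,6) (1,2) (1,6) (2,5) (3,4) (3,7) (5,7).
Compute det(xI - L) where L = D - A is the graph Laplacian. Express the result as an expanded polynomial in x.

With the vertex order [0, 1, 2, 3, 4, 5, 6, 7], the degrees are [2, 2, 2, 2, 2, 2, 2, 2], giving D = diag(2, 2, 2, 2, 2, 2, 2, 2) and L = D - A. Computing det(xI - L) by cofactor expansion (or equivalently via sum-over-permutations) gives x^8 - 16x^7 + 104x^6 - 352x^5 + 660x^4 - 672x^3 + 336x^2 - 64x. Since p(0) = det(-L) = 0, x divides p(x). By the matrix-tree theorem the graph has (1/8) * product of the nonzero eigenvalues = 8 spanning trees.

x^8 - 16x^7 + 104x^6 - 352x^5 + 660x^4 - 672x^3 + 336x^2 - 64x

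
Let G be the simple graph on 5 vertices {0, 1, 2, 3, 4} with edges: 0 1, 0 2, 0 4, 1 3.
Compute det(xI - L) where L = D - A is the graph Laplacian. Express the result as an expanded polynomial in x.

Each diagonal entry of L is the vertex degree and each off-diagonal entry is -1 where an edge is present, 0 otherwise; in the order [0, 1, 2, 3, 4] the diagonal is [3, 2, 1, 1, 1]. L has integer entries, so p(x) = det(xI - L) has integer coefficients. Expanding the determinant yields x^5 - 8x^4 + 20x^3 - 18x^2 + 5x. The coefficient of x^4 equals -trace(L) = -8, matching the sum of degrees. By the matrix-tree theorem the graph has (1/5) * product of the nonzero eigenvalues = 1 spanning tree. The largest eigenvalue, 4.1701, is at most the vertex count 5.

x^5 - 8x^4 + 20x^3 - 18x^2 + 5x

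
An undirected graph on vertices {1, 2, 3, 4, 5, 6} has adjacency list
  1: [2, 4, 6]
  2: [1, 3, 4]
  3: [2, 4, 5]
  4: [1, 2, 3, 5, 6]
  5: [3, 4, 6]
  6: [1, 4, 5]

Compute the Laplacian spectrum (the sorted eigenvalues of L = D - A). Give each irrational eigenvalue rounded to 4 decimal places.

[0, 2.3820, 2.3820, 4.6180, 4.6180, 6]

Reading degrees in the order [1, 2, 3, 4, 5, 6] gives [3, 3, 3, 5, 3, 3]; set D = diag(3, 3, 3, 5, 3, 3) and form L = D - A. Diagonalising L (or applying a numerical eigensolver to the 6x6 matrix) gives the spectrum above. The single zero eigenvalue shows the graph is connected. By the matrix-tree theorem the graph has (1/6) * product of the nonzero eigenvalues = 121 spanning trees.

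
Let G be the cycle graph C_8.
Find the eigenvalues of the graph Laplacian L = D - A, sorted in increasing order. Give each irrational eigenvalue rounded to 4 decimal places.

The graph has 8 vertices and degree multiset [2, 2, 2, 2, 2, 2, 2, 2]; D is the diagonal matrix of degrees and L = D - A. L is symmetric positive semidefinite, so every eigenvalue is real and nonnegative. The single zero eigenvalue shows the graph is connected. By the matrix-tree theorem the graph has (1/8) * product of the nonzero eigenvalues = 8 spanning trees. The eigenvalues sum to 16, which equals trace(L) = 2|E|.

[0, 0.5858, 0.5858, 2, 2, 3.4142, 3.4142, 4]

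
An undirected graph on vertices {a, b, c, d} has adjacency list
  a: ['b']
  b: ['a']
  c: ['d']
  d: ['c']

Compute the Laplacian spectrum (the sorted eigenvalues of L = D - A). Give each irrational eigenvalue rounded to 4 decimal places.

Each diagonal entry of L is the vertex degree and each off-diagonal entry is -1 where an edge is present, 0 otherwise; in the order [a, b, c, d] the diagonal is [1, 1, 1, 1]. Since every row of L sums to 0, the all-ones vector is in the kernel and 0 is an eigenvalue. The 2 zero eigenvalues correspond to the 2 connected components. The largest eigenvalue, 2, is at most the vertex count 4.

[0, 0, 2, 2]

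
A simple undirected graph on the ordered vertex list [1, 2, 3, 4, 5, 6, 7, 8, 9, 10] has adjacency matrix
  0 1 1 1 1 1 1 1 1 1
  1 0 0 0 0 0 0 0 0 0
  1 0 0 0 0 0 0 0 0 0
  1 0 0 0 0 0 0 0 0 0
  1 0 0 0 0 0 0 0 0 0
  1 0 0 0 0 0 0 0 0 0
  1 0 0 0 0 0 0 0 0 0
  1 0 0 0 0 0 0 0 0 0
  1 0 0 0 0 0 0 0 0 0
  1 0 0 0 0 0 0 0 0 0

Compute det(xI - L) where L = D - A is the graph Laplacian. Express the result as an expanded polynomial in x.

With the vertex order [1, 2, 3, 4, 5, 6, 7, 8, 9, 10], the degrees are [9, 1, 1, 1, 1, 1, 1, 1, 1, 1], giving D = diag(9, 1, 1, 1, 1, 1, 1, 1, 1, 1) and L = D - A. L has integer entries, so p(x) = det(xI - L) has integer coefficients. Expanding the determinant yields x^10 - 18x^9 + 108x^8 - 336x^7 + 630x^6 - 756x^5 + 588x^4 - 288x^3 + 81x^2 - 10x. The constant term is 0 because L is singular (the all-ones vector lies in its kernel). There is one zero in the spectrum, matching the 1 component. The eigenvalues sum to 18, which equals trace(L) = 2|E|.

x^10 - 18x^9 + 108x^8 - 336x^7 + 630x^6 - 756x^5 + 588x^4 - 288x^3 + 81x^2 - 10x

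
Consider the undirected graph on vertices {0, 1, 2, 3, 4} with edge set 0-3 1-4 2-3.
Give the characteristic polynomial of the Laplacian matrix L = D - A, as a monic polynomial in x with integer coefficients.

x^5 - 6x^4 + 11x^3 - 6x^2

Each diagonal entry of L is the vertex degree and each off-diagonal entry is -1 where an edge is present, 0 otherwise; in the order [0, 1, 2, 3, 4] the diagonal is [1, 1, 1, 2, 1]. The eigenvalues of L are [0, 0, 1, 2, 3]; the characteristic polynomial is the product of (x - lambda_i), which multiplies out to x^5 - 6x^4 + 11x^3 - 6x^2. Since p(0) = det(-L) = 0, x divides p(x). The largest eigenvalue, 3, is at most the vertex count 5. There are 2 zeros in the spectrum, matching the 2 components.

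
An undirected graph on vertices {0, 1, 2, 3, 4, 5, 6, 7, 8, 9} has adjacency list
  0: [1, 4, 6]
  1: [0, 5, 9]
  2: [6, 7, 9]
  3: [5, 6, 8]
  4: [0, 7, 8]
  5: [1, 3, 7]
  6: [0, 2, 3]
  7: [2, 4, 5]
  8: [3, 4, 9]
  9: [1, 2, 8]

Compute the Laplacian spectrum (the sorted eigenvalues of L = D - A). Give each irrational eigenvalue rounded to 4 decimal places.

Reading degrees in the order [0, 1, 2, 3, 4, 5, 6, 7, 8, 9] gives [3, 3, 3, 3, 3, 3, 3, 3, 3, 3]; set D = diag(3, 3, 3, 3, 3, 3, 3, 3, 3, 3) and form L = D - A. Since every row of L sums to 0, the all-ones vector is in the kernel and 0 is an eigenvalue. By the matrix-tree theorem the graph has (1/10) * product of the nonzero eigenvalues = 2000 spanning trees.

[0, 2, 2, 2, 2, 2, 5, 5, 5, 5]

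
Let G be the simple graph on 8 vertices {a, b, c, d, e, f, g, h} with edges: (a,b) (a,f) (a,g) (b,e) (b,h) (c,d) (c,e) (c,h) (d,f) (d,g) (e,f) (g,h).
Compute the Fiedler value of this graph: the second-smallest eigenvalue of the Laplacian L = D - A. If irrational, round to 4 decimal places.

2

Each diagonal entry of L is the vertex degree and each off-diagonal entry is -1 where an edge is present, 0 otherwise; in the order [a, b, c, d, e, f, g, h] the diagonal is [3, 3, 3, 3, 3, 3, 3, 3]. Computing the eigenvalues of L and sorting gives [0, 2, 2, 2, 4, 4, 4, 6]. The Fiedler value lambda_2 = 2 is strictly positive, so the graph is connected. By the matrix-tree theorem the graph has (1/8) * product of the nonzero eigenvalues = 384 spanning trees. The largest eigenvalue, 6, is at most the vertex count 8.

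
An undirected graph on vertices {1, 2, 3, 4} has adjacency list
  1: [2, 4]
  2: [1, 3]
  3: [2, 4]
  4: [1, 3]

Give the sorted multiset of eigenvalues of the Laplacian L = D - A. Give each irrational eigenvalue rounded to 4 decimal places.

[0, 2, 2, 4]

Reading degrees in the order [1, 2, 3, 4] gives [2, 2, 2, 2]; set D = diag(2, 2, 2, 2) and form L = D - A. L is symmetric positive semidefinite, so every eigenvalue is real and nonnegative.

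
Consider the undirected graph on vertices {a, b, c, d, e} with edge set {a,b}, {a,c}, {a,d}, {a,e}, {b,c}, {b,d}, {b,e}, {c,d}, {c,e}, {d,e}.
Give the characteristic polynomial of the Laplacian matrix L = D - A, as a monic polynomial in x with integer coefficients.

x^5 - 20x^4 + 150x^3 - 500x^2 + 625x

Reading degrees in the order [a, b, c, d, e] gives [4, 4, 4, 4, 4]; set D = diag(4, 4, 4, 4, 4) and form L = D - A. The eigenvalues of L are [0, 5, 5, 5, 5]; the characteristic polynomial is the product of (x - lambda_i), which multiplies out to x^5 - 20x^4 + 150x^3 - 500x^2 + 625x. Since p(0) = det(-L) = 0, x divides p(x).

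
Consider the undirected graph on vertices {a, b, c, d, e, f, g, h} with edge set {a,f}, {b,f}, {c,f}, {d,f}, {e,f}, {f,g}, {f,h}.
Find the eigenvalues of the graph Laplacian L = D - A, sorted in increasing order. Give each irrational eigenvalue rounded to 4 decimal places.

With the vertex order [a, b, c, d, e, f, g, h], the degrees are [1, 1, 1, 1, 1, 7, 1, 1], giving D = diag(1, 1, 1, 1, 1, 7, 1, 1) and L = D - A. Since every row of L sums to 0, the all-ones vector is in the kernel and 0 is an eigenvalue. The single zero eigenvalue shows the graph is connected. There is one zero in the spectrum, matching the 1 component.

[0, 1, 1, 1, 1, 1, 1, 8]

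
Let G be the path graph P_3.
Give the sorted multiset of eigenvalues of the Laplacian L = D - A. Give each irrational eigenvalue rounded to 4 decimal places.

The graph has 3 vertices and degree multiset [2, 1, 1]; D is the diagonal matrix of degrees and L = D - A. L is symmetric positive semidefinite, so every eigenvalue is real and nonnegative. The largest eigenvalue, 3, is at most the vertex count 3. By the matrix-tree theorem the graph has (1/3) * product of the nonzero eigenvalues = 1 spanning tree.

[0, 1, 3]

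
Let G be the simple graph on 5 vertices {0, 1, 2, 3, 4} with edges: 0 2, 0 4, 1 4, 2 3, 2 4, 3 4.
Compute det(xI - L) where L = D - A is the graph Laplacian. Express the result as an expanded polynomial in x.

x^5 - 12x^4 + 49x^3 - 78x^2 + 40x

With the vertex order [0, 1, 2, 3, 4], the degrees are [2, 1, 3, 2, 4], giving D = diag(2, 1, 3, 2, 4) and L = D - A. Computing det(xI - L) by cofactor expansion (or equivalently via sum-over-permutations) gives x^5 - 12x^4 + 49x^3 - 78x^2 + 40x. The constant term is 0 because L is singular (the all-ones vector lies in its kernel).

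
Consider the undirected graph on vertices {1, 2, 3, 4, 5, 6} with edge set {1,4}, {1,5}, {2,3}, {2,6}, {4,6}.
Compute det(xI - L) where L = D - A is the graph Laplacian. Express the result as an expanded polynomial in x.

x^6 - 10x^5 + 36x^4 - 56x^3 + 35x^2 - 6x

Reading degrees in the order [1, 2, 3, 4, 5, 6] gives [2, 2, 1, 2, 1, 2]; set D = diag(2, 2, 1, 2, 1, 2) and form L = D - A. Computing det(xI - L) by cofactor expansion (or equivalently via sum-over-permutations) gives x^6 - 10x^5 + 36x^4 - 56x^3 + 35x^2 - 6x. The constant term is 0 because L is singular (the all-ones vector lies in its kernel). The largest eigenvalue, 3.7321, is at most the vertex count 6. The eigenvalues sum to 10, which equals trace(L) = 2|E|.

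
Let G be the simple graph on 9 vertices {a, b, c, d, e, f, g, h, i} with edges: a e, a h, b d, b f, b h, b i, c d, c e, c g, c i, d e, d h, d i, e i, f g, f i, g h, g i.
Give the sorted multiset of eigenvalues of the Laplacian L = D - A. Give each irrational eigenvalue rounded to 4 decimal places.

With the vertex order [a, b, c, d, e, f, g, h, i], the degrees are [2, 4, 4, 5, 4, 3, 4, 4, 6], giving D = diag(2, 4, 4, 5, 4, 3, 4, 4, 6) and L = D - A. L is symmetric positive semidefinite, so every eigenvalue is real and nonnegative. The single zero eigenvalue shows the graph is connected. The eigenvalues sum to 36, which equals trace(L) = 2|E|.

[0, 1.5694, 2.6011, 3.3234, 3.6806, 5.3430, 5.8059, 6.3916, 7.2849]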